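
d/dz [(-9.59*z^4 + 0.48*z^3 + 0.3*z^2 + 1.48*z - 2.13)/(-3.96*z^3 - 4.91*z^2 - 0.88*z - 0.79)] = (37.9764*z^6 + 94.1738*z^5 + 24.1488*z^4 + 41.1812*z^3 - 19.4392*z^2 - 21.3906*z - 3.0436)/(15.6816*z^6 + 38.8872*z^5 + 31.0777*z^4 + 14.8984*z^3 + 8.5322*z^2 + 1.3904*z + 0.6241)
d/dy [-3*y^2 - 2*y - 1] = -6*y - 2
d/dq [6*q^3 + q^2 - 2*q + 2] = 18*q^2 + 2*q - 2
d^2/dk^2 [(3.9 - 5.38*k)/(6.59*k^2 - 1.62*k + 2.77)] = (-(5.38*k - 3.9)*(13.18*k - 1.62)*(26.36*k - 3.24) + (212.7252*k - 68.8332)*(6.59*k^2 - 1.62*k + 2.77))/(6.59*k^2 - 1.62*k + 2.77)^3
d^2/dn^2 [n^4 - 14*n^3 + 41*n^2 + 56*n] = 12*n^2 - 84*n + 82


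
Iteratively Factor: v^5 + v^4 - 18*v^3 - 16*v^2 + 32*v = (v + 2)*(v^4 - v^3 - 16*v^2 + 16*v) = v*(v + 2)*(v^3 - v^2 - 16*v + 16) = v*(v + 2)*(v + 4)*(v^2 - 5*v + 4) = v*(v - 1)*(v + 2)*(v + 4)*(v - 4)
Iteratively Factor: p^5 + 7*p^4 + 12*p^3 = (p)*(p^4 + 7*p^3 + 12*p^2) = p*(p + 3)*(p^3 + 4*p^2) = p^2*(p + 3)*(p^2 + 4*p) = p^3*(p + 3)*(p + 4)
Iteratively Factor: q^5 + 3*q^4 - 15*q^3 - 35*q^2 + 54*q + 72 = (q - 3)*(q^4 + 6*q^3 + 3*q^2 - 26*q - 24) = (q - 3)*(q - 2)*(q^3 + 8*q^2 + 19*q + 12) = (q - 3)*(q - 2)*(q + 3)*(q^2 + 5*q + 4) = (q - 3)*(q - 2)*(q + 3)*(q + 4)*(q + 1)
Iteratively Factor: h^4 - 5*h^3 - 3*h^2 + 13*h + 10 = (h + 1)*(h^3 - 6*h^2 + 3*h + 10) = (h - 2)*(h + 1)*(h^2 - 4*h - 5) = (h - 2)*(h + 1)^2*(h - 5)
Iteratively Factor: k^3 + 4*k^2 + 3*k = (k + 1)*(k^2 + 3*k) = k*(k + 1)*(k + 3)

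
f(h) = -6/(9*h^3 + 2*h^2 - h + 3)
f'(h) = -6*(-27*h^2 - 4*h + 1)/(9*h^3 + 2*h^2 - h + 3)^2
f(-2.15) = 0.08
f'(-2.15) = 0.12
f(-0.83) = -97.22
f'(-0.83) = 22494.64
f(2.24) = -0.05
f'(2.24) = 0.07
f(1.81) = -0.10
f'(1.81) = 0.15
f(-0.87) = 11.06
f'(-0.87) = 325.03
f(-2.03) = 0.10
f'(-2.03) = 0.16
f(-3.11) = 0.02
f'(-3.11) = 0.02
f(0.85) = -0.66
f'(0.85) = 1.58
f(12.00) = 0.00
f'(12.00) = 0.00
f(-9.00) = 0.00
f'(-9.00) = 0.00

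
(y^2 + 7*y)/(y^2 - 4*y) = (y + 7)/(y - 4)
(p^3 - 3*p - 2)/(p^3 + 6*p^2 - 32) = (p^2 + 2*p + 1)/(p^2 + 8*p + 16)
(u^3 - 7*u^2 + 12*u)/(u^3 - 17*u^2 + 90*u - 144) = u*(u - 4)/(u^2 - 14*u + 48)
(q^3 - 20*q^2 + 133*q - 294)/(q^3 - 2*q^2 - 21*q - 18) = (q^2 - 14*q + 49)/(q^2 + 4*q + 3)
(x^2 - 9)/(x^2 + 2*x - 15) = (x + 3)/(x + 5)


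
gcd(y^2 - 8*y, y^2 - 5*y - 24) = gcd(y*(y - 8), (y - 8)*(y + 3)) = y - 8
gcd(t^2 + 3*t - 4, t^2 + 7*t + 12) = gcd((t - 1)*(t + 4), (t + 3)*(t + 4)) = t + 4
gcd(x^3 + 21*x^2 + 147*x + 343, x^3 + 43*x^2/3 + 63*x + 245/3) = x + 7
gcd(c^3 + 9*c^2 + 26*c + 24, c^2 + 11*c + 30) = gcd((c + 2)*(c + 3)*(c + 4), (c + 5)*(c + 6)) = 1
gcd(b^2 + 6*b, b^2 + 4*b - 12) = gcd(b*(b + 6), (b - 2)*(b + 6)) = b + 6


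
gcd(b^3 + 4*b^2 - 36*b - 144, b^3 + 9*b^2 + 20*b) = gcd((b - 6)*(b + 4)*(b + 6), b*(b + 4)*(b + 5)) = b + 4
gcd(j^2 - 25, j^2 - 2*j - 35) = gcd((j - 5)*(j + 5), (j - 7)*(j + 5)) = j + 5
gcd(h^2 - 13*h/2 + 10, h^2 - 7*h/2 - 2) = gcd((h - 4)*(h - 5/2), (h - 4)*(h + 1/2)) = h - 4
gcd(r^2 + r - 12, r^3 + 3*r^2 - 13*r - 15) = r - 3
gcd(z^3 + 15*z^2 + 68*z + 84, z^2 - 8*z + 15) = 1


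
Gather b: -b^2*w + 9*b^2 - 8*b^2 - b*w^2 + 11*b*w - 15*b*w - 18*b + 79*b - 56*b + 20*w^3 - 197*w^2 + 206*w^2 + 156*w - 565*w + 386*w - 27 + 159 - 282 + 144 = b^2*(1 - w) + b*(-w^2 - 4*w + 5) + 20*w^3 + 9*w^2 - 23*w - 6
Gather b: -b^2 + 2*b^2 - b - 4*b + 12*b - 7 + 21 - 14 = b^2 + 7*b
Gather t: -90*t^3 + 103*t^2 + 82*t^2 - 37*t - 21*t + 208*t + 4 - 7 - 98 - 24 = -90*t^3 + 185*t^2 + 150*t - 125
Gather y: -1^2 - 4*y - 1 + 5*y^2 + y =5*y^2 - 3*y - 2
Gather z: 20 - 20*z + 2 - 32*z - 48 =-52*z - 26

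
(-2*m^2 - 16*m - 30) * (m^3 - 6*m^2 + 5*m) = -2*m^5 - 4*m^4 + 56*m^3 + 100*m^2 - 150*m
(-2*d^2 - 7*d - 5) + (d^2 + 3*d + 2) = -d^2 - 4*d - 3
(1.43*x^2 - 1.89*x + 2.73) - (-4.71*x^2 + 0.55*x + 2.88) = 6.14*x^2 - 2.44*x - 0.15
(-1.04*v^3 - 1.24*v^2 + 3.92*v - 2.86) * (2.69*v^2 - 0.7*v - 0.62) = -2.7976*v^5 - 2.6076*v^4 + 12.0576*v^3 - 9.6686*v^2 - 0.4284*v + 1.7732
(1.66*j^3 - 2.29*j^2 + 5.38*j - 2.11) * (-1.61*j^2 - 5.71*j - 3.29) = -2.6726*j^5 - 5.7917*j^4 - 1.0473*j^3 - 19.7886*j^2 - 5.6521*j + 6.9419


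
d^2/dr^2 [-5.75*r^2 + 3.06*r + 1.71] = -11.5000000000000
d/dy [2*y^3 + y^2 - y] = 6*y^2 + 2*y - 1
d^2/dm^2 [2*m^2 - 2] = 4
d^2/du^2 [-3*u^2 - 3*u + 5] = -6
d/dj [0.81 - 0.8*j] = -0.800000000000000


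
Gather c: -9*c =-9*c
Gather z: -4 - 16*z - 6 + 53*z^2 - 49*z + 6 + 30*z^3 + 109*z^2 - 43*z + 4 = 30*z^3 + 162*z^2 - 108*z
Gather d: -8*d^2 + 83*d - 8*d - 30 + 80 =-8*d^2 + 75*d + 50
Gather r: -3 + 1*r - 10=r - 13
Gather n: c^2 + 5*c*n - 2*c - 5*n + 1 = c^2 - 2*c + n*(5*c - 5) + 1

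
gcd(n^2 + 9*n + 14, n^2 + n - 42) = n + 7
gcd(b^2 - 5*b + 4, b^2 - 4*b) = b - 4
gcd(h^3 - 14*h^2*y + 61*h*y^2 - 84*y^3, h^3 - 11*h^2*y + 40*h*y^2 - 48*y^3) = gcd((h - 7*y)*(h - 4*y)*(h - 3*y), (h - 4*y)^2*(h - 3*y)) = h^2 - 7*h*y + 12*y^2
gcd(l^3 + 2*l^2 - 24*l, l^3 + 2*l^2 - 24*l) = l^3 + 2*l^2 - 24*l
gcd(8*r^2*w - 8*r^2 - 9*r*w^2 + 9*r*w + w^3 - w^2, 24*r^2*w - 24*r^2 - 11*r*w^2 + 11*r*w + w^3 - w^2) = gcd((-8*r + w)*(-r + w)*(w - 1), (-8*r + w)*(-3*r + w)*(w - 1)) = 8*r*w - 8*r - w^2 + w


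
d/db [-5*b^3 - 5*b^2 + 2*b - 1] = -15*b^2 - 10*b + 2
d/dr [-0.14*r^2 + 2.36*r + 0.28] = 2.36 - 0.28*r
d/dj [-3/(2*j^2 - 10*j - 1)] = 6*(2*j - 5)/(-2*j^2 + 10*j + 1)^2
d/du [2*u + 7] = 2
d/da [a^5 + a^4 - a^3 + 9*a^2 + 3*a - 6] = 5*a^4 + 4*a^3 - 3*a^2 + 18*a + 3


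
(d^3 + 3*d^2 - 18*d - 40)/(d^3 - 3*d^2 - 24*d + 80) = (d + 2)/(d - 4)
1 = 1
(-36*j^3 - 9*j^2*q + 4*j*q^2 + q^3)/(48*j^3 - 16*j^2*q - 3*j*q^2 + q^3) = (3*j + q)/(-4*j + q)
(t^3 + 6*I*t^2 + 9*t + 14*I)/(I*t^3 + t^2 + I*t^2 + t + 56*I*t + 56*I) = (-I*t^2 - t - 2*I)/(t^2 + t*(1 - 8*I) - 8*I)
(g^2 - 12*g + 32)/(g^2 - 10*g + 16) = (g - 4)/(g - 2)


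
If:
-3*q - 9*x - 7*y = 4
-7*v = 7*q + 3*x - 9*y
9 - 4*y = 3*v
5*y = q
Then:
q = -295/28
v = 122/21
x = 593/126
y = -59/28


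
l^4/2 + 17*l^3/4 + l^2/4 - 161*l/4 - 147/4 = (l/2 + 1/2)*(l - 3)*(l + 7/2)*(l + 7)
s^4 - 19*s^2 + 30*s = s*(s - 3)*(s - 2)*(s + 5)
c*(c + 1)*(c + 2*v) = c^3 + 2*c^2*v + c^2 + 2*c*v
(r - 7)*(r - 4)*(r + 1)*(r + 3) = r^4 - 7*r^3 - 13*r^2 + 79*r + 84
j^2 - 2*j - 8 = (j - 4)*(j + 2)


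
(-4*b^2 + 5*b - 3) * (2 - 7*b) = 28*b^3 - 43*b^2 + 31*b - 6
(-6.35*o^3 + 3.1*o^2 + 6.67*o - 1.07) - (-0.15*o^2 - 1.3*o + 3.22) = -6.35*o^3 + 3.25*o^2 + 7.97*o - 4.29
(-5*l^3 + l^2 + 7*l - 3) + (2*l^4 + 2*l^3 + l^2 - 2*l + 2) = 2*l^4 - 3*l^3 + 2*l^2 + 5*l - 1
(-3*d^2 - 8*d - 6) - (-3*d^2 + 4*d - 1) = -12*d - 5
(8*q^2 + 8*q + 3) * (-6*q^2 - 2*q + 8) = -48*q^4 - 64*q^3 + 30*q^2 + 58*q + 24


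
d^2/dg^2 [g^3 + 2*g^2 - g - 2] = 6*g + 4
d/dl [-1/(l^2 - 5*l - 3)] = (2*l - 5)/(-l^2 + 5*l + 3)^2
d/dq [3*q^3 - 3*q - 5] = 9*q^2 - 3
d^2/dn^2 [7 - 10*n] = 0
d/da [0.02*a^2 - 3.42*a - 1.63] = 0.04*a - 3.42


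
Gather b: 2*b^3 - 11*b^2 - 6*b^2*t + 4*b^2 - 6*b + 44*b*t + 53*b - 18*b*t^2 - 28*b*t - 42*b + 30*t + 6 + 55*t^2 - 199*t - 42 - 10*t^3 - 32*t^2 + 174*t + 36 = 2*b^3 + b^2*(-6*t - 7) + b*(-18*t^2 + 16*t + 5) - 10*t^3 + 23*t^2 + 5*t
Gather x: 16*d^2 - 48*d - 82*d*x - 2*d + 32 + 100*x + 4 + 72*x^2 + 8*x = 16*d^2 - 50*d + 72*x^2 + x*(108 - 82*d) + 36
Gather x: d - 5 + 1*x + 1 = d + x - 4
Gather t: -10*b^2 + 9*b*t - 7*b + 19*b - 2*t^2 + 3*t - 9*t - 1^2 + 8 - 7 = -10*b^2 + 12*b - 2*t^2 + t*(9*b - 6)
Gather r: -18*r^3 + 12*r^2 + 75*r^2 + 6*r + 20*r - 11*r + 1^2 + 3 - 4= -18*r^3 + 87*r^2 + 15*r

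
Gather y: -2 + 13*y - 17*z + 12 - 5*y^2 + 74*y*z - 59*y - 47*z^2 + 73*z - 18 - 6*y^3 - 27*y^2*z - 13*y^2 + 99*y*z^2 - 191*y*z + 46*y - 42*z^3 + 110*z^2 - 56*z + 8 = -6*y^3 + y^2*(-27*z - 18) + y*(99*z^2 - 117*z) - 42*z^3 + 63*z^2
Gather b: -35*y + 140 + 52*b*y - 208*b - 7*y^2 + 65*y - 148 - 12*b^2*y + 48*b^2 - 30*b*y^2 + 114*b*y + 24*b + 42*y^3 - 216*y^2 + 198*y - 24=b^2*(48 - 12*y) + b*(-30*y^2 + 166*y - 184) + 42*y^3 - 223*y^2 + 228*y - 32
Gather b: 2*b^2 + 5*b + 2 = 2*b^2 + 5*b + 2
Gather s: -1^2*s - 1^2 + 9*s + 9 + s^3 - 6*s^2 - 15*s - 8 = s^3 - 6*s^2 - 7*s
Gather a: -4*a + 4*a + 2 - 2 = 0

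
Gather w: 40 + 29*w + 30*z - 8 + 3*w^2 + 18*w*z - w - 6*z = 3*w^2 + w*(18*z + 28) + 24*z + 32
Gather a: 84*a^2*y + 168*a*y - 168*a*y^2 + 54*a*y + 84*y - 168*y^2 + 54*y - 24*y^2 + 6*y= 84*a^2*y + a*(-168*y^2 + 222*y) - 192*y^2 + 144*y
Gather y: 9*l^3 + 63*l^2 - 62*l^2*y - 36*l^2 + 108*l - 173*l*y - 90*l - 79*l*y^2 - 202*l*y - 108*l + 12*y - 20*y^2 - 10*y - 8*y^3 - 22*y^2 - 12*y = 9*l^3 + 27*l^2 - 90*l - 8*y^3 + y^2*(-79*l - 42) + y*(-62*l^2 - 375*l - 10)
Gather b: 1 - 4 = -3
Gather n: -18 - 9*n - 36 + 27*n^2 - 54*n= 27*n^2 - 63*n - 54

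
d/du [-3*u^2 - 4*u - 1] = -6*u - 4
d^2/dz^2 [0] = 0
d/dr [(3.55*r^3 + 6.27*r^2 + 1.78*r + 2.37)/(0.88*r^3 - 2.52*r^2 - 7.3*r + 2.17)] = (-1.77635683940025e-15*r^5 - 14.4636*r^4 - 54.9628*r^3 - 24.4317*r^2 + 39.1566*r + 21.1636)/(0.7744*r^6 - 4.4352*r^5 - 6.4976*r^4 + 40.6112*r^3 + 42.3532*r^2 - 31.682*r + 4.7089)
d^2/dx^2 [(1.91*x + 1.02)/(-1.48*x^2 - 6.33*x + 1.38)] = (-(1.91*x + 1.02)*(2.96*x + 6.33)*(5.92*x + 12.66) + (16.9608*x + 27.1998)*(1.48*x^2 + 6.33*x - 1.38))/(1.48*x^2 + 6.33*x - 1.38)^3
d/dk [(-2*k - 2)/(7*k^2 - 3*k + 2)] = 2*(7*k^2 + 14*k - 5)/(49*k^4 - 42*k^3 + 37*k^2 - 12*k + 4)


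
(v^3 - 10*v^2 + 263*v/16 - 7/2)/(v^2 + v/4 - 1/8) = (4*v^2 - 39*v + 56)/(2*(2*v + 1))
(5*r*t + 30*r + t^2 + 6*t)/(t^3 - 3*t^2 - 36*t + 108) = (5*r + t)/(t^2 - 9*t + 18)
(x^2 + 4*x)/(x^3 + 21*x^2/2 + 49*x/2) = 2*(x + 4)/(2*x^2 + 21*x + 49)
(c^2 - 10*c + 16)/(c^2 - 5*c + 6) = (c - 8)/(c - 3)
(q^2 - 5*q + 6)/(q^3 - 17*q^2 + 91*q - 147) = (q - 2)/(q^2 - 14*q + 49)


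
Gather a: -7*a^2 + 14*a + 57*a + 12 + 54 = -7*a^2 + 71*a + 66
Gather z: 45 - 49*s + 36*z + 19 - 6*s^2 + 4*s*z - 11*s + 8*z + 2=-6*s^2 - 60*s + z*(4*s + 44) + 66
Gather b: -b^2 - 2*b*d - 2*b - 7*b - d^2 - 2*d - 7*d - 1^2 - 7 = -b^2 + b*(-2*d - 9) - d^2 - 9*d - 8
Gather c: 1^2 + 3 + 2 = 6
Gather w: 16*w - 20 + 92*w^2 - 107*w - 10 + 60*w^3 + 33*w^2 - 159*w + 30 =60*w^3 + 125*w^2 - 250*w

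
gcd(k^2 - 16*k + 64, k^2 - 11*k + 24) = k - 8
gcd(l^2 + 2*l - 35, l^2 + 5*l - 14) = l + 7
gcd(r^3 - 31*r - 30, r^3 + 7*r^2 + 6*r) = r + 1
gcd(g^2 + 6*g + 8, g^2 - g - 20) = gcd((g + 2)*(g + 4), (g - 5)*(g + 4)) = g + 4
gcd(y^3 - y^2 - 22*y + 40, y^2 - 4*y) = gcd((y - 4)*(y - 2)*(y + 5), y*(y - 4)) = y - 4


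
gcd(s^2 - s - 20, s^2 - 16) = s + 4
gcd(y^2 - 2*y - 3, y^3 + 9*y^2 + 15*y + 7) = y + 1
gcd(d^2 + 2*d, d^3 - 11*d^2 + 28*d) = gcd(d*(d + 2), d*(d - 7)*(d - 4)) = d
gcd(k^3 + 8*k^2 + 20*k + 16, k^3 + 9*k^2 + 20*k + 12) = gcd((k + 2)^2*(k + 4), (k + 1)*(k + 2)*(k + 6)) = k + 2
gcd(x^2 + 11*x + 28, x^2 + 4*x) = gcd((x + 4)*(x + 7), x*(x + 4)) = x + 4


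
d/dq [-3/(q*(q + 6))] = 6*(q + 3)/(q^2*(q + 6)^2)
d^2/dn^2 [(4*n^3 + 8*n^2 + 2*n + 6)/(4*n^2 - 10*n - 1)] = 24*(64*n^3 + 42*n^2 - 57*n + 51)/(64*n^6 - 480*n^5 + 1152*n^4 - 760*n^3 - 288*n^2 - 30*n - 1)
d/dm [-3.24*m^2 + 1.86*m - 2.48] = 1.86 - 6.48*m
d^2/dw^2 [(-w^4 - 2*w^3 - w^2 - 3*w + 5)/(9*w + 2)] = 2*(-243*w^4 - 306*w^3 - 132*w^2 - 24*w + 455)/(729*w^3 + 486*w^2 + 108*w + 8)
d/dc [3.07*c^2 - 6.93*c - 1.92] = 6.14*c - 6.93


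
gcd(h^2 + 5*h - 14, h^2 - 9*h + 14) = h - 2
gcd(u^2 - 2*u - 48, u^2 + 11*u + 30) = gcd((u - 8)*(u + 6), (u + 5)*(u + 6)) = u + 6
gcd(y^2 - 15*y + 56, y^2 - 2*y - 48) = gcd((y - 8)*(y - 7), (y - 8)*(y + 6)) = y - 8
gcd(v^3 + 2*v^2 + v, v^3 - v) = v^2 + v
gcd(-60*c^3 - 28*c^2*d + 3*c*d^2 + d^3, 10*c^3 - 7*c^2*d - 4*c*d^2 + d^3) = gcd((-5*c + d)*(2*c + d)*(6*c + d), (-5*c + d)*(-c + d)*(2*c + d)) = 10*c^2 + 3*c*d - d^2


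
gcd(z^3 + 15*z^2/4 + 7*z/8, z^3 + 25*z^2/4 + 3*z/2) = z^2 + z/4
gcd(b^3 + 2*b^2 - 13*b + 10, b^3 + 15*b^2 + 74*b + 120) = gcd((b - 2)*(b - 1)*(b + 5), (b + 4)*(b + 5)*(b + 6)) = b + 5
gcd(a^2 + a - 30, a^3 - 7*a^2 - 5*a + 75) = a - 5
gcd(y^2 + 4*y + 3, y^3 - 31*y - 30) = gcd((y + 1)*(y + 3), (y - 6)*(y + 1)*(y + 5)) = y + 1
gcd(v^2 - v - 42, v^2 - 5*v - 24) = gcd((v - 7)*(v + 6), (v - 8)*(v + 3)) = 1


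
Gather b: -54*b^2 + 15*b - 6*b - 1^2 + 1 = -54*b^2 + 9*b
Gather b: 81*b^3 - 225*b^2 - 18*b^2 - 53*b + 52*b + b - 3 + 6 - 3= 81*b^3 - 243*b^2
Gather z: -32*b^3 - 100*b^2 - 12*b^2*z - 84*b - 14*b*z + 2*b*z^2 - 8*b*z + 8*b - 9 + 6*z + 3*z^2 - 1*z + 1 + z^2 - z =-32*b^3 - 100*b^2 - 76*b + z^2*(2*b + 4) + z*(-12*b^2 - 22*b + 4) - 8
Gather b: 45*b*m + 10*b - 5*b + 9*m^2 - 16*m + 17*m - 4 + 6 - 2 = b*(45*m + 5) + 9*m^2 + m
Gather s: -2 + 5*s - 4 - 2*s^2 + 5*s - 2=-2*s^2 + 10*s - 8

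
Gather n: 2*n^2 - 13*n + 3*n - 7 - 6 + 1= 2*n^2 - 10*n - 12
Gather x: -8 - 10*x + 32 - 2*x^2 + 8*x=-2*x^2 - 2*x + 24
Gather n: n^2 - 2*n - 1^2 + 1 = n^2 - 2*n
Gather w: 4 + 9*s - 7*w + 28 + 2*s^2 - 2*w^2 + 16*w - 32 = 2*s^2 + 9*s - 2*w^2 + 9*w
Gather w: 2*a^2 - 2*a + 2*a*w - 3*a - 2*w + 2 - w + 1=2*a^2 - 5*a + w*(2*a - 3) + 3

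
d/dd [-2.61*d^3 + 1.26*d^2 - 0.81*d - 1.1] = -7.83*d^2 + 2.52*d - 0.81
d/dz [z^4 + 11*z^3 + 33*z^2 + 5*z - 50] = 4*z^3 + 33*z^2 + 66*z + 5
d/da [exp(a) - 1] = exp(a)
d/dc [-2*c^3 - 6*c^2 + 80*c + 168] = -6*c^2 - 12*c + 80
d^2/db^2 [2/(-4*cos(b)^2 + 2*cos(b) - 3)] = 4*(-32*sin(b)^4 - 6*sin(b)^2 - 18*cos(b) + 3*cos(3*b) + 30)/(4*sin(b)^2 + 2*cos(b) - 7)^3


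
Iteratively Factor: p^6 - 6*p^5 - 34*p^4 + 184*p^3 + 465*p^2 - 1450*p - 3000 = (p - 5)*(p^5 - p^4 - 39*p^3 - 11*p^2 + 410*p + 600) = (p - 5)*(p + 3)*(p^4 - 4*p^3 - 27*p^2 + 70*p + 200) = (p - 5)*(p + 3)*(p + 4)*(p^3 - 8*p^2 + 5*p + 50) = (p - 5)^2*(p + 3)*(p + 4)*(p^2 - 3*p - 10) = (p - 5)^3*(p + 3)*(p + 4)*(p + 2)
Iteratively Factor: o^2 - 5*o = (o - 5)*(o)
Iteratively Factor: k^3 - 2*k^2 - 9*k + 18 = (k - 3)*(k^2 + k - 6) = (k - 3)*(k + 3)*(k - 2)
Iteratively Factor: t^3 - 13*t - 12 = (t + 3)*(t^2 - 3*t - 4) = (t - 4)*(t + 3)*(t + 1)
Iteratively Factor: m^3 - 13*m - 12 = (m - 4)*(m^2 + 4*m + 3) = (m - 4)*(m + 3)*(m + 1)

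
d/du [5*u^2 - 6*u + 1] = 10*u - 6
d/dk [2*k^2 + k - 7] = 4*k + 1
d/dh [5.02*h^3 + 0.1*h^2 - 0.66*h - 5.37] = 15.06*h^2 + 0.2*h - 0.66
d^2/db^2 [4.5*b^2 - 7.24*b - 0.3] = 9.00000000000000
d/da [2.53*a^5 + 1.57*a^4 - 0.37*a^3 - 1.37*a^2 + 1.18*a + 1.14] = 12.65*a^4 + 6.28*a^3 - 1.11*a^2 - 2.74*a + 1.18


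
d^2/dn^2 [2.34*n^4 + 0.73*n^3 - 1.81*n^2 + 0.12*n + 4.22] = 28.08*n^2 + 4.38*n - 3.62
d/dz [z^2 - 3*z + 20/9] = 2*z - 3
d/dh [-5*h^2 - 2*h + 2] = -10*h - 2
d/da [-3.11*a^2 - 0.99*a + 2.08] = -6.22*a - 0.99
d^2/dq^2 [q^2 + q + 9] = 2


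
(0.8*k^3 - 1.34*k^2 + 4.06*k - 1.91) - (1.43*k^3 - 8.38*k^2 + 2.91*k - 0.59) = -0.63*k^3 + 7.04*k^2 + 1.15*k - 1.32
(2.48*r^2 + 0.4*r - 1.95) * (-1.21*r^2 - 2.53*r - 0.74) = -3.0008*r^4 - 6.7584*r^3 - 0.4877*r^2 + 4.6375*r + 1.443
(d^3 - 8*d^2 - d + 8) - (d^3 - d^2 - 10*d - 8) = -7*d^2 + 9*d + 16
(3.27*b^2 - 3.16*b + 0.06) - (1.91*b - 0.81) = 3.27*b^2 - 5.07*b + 0.87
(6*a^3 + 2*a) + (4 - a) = 6*a^3 + a + 4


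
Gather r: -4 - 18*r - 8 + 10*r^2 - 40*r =10*r^2 - 58*r - 12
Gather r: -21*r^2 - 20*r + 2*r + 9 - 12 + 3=-21*r^2 - 18*r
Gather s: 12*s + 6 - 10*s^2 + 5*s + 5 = -10*s^2 + 17*s + 11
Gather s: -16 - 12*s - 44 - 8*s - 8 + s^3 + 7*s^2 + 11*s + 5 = s^3 + 7*s^2 - 9*s - 63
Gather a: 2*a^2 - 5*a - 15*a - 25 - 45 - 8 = 2*a^2 - 20*a - 78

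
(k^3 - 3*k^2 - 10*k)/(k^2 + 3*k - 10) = k*(k^2 - 3*k - 10)/(k^2 + 3*k - 10)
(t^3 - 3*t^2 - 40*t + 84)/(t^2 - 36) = (t^2 - 9*t + 14)/(t - 6)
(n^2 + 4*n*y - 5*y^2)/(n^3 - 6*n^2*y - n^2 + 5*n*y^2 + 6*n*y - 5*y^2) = (-n - 5*y)/(-n^2 + 5*n*y + n - 5*y)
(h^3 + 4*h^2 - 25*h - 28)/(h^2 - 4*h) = h + 8 + 7/h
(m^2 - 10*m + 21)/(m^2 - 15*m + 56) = (m - 3)/(m - 8)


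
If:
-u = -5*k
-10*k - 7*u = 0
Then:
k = 0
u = 0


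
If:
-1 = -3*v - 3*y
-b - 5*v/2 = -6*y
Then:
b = 17*y/2 - 5/6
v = 1/3 - y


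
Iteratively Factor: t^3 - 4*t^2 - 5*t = (t)*(t^2 - 4*t - 5) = t*(t + 1)*(t - 5)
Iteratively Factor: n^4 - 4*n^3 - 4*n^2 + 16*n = (n - 2)*(n^3 - 2*n^2 - 8*n) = (n - 4)*(n - 2)*(n^2 + 2*n) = n*(n - 4)*(n - 2)*(n + 2)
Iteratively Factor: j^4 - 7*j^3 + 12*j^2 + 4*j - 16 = (j - 4)*(j^3 - 3*j^2 + 4) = (j - 4)*(j - 2)*(j^2 - j - 2) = (j - 4)*(j - 2)^2*(j + 1)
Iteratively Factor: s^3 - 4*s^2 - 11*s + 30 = (s + 3)*(s^2 - 7*s + 10) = (s - 5)*(s + 3)*(s - 2)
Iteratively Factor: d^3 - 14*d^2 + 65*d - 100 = (d - 5)*(d^2 - 9*d + 20) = (d - 5)*(d - 4)*(d - 5)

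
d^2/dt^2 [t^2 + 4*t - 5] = 2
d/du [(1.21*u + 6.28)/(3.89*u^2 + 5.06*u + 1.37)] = (4.7069*u^2 + 6.1226*u - (1.21*u + 6.28)*(7.78*u + 5.06) + 1.6577)/(3.89*u^2 + 5.06*u + 1.37)^2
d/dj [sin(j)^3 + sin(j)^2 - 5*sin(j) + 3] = (3*sin(j)^2 + 2*sin(j) - 5)*cos(j)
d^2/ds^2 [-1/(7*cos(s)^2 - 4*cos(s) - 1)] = (-196*sin(s)^4 + 142*sin(s)^2 - 101*cos(s) + 21*cos(3*s) + 100)/(7*sin(s)^2 + 4*cos(s) - 6)^3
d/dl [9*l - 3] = 9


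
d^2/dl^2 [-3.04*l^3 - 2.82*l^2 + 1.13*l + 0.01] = -18.24*l - 5.64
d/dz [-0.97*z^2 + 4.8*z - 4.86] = 4.8 - 1.94*z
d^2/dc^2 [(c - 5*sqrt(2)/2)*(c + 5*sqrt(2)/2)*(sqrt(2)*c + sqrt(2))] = sqrt(2)*(6*c + 2)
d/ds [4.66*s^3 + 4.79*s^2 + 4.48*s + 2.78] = 13.98*s^2 + 9.58*s + 4.48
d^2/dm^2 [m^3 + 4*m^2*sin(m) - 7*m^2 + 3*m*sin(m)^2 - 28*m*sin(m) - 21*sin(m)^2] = -4*m^2*sin(m) + 28*m*sin(m) + 16*m*cos(m) + 6*m*cos(2*m) + 6*m + 8*sin(m) + 6*sin(2*m) - 56*cos(m) - 42*cos(2*m) - 14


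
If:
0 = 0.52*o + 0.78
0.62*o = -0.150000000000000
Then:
No Solution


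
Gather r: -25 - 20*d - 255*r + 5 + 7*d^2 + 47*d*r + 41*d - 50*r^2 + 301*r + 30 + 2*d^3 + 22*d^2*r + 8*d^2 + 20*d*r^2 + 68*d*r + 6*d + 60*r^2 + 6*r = 2*d^3 + 15*d^2 + 27*d + r^2*(20*d + 10) + r*(22*d^2 + 115*d + 52) + 10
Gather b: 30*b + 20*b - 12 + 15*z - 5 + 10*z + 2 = 50*b + 25*z - 15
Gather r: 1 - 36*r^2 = 1 - 36*r^2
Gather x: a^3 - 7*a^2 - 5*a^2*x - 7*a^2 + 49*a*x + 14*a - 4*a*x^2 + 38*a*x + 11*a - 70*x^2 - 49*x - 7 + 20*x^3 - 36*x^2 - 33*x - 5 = a^3 - 14*a^2 + 25*a + 20*x^3 + x^2*(-4*a - 106) + x*(-5*a^2 + 87*a - 82) - 12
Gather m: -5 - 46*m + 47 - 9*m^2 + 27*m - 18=-9*m^2 - 19*m + 24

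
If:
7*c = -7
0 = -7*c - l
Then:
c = -1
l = 7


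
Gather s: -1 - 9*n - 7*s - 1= -9*n - 7*s - 2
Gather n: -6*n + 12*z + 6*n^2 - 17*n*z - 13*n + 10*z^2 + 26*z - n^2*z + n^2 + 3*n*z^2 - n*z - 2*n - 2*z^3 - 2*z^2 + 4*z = n^2*(7 - z) + n*(3*z^2 - 18*z - 21) - 2*z^3 + 8*z^2 + 42*z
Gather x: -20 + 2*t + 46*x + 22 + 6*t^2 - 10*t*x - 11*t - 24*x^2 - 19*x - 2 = 6*t^2 - 9*t - 24*x^2 + x*(27 - 10*t)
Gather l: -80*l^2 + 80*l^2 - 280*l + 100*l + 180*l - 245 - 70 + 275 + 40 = 0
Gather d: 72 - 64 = 8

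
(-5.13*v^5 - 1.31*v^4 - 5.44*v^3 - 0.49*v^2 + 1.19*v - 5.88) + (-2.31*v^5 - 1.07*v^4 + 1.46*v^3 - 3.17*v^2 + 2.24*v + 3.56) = -7.44*v^5 - 2.38*v^4 - 3.98*v^3 - 3.66*v^2 + 3.43*v - 2.32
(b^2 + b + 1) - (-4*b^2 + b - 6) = 5*b^2 + 7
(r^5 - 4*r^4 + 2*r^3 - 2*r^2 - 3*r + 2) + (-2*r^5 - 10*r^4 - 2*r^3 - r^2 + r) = -r^5 - 14*r^4 - 3*r^2 - 2*r + 2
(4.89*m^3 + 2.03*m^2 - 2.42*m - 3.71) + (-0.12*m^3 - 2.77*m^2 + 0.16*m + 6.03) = 4.77*m^3 - 0.74*m^2 - 2.26*m + 2.32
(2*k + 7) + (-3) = 2*k + 4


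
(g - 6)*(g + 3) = g^2 - 3*g - 18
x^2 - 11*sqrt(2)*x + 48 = (x - 8*sqrt(2))*(x - 3*sqrt(2))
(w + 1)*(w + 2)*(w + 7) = w^3 + 10*w^2 + 23*w + 14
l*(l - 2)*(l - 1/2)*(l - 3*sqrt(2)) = l^4 - 3*sqrt(2)*l^3 - 5*l^3/2 + l^2 + 15*sqrt(2)*l^2/2 - 3*sqrt(2)*l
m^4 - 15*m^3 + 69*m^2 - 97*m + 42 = (m - 7)*(m - 6)*(m - 1)^2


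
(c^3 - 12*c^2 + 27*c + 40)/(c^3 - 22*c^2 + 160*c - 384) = (c^2 - 4*c - 5)/(c^2 - 14*c + 48)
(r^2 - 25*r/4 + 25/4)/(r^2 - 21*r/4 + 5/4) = (4*r - 5)/(4*r - 1)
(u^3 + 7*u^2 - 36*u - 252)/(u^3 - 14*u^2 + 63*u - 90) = (u^2 + 13*u + 42)/(u^2 - 8*u + 15)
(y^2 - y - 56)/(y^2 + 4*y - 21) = (y - 8)/(y - 3)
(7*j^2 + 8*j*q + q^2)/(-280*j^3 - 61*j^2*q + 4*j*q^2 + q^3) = (j + q)/(-40*j^2 - 3*j*q + q^2)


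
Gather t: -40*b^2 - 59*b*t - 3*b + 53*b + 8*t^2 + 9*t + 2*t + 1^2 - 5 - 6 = -40*b^2 + 50*b + 8*t^2 + t*(11 - 59*b) - 10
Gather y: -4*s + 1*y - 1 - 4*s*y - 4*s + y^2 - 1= -8*s + y^2 + y*(1 - 4*s) - 2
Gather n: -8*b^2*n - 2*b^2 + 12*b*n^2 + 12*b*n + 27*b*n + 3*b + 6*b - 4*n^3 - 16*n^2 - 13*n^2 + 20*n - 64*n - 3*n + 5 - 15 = -2*b^2 + 9*b - 4*n^3 + n^2*(12*b - 29) + n*(-8*b^2 + 39*b - 47) - 10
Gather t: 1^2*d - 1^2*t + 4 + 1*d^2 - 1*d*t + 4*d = d^2 + 5*d + t*(-d - 1) + 4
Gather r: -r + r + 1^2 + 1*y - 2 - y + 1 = 0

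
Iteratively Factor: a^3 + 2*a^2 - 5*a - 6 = (a + 1)*(a^2 + a - 6) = (a + 1)*(a + 3)*(a - 2)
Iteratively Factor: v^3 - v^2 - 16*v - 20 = (v - 5)*(v^2 + 4*v + 4) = (v - 5)*(v + 2)*(v + 2)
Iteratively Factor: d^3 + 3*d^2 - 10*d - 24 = (d - 3)*(d^2 + 6*d + 8) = (d - 3)*(d + 4)*(d + 2)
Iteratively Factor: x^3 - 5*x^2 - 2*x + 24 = (x + 2)*(x^2 - 7*x + 12) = (x - 3)*(x + 2)*(x - 4)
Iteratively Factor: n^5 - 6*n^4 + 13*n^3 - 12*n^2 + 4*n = (n - 2)*(n^4 - 4*n^3 + 5*n^2 - 2*n) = (n - 2)^2*(n^3 - 2*n^2 + n) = (n - 2)^2*(n - 1)*(n^2 - n) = (n - 2)^2*(n - 1)^2*(n)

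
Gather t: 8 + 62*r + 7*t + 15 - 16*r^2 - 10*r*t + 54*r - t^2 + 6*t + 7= -16*r^2 + 116*r - t^2 + t*(13 - 10*r) + 30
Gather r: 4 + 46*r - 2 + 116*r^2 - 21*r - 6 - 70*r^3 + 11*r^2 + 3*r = -70*r^3 + 127*r^2 + 28*r - 4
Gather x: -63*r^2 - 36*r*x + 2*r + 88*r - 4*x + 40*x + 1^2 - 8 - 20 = -63*r^2 + 90*r + x*(36 - 36*r) - 27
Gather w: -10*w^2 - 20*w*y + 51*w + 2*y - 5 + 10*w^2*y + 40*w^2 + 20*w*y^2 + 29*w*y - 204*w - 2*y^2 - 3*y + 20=w^2*(10*y + 30) + w*(20*y^2 + 9*y - 153) - 2*y^2 - y + 15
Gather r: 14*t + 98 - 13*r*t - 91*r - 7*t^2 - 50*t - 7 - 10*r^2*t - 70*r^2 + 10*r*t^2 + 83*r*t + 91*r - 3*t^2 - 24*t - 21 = r^2*(-10*t - 70) + r*(10*t^2 + 70*t) - 10*t^2 - 60*t + 70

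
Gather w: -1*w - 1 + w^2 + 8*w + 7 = w^2 + 7*w + 6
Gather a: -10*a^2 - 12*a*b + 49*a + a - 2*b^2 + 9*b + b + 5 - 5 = -10*a^2 + a*(50 - 12*b) - 2*b^2 + 10*b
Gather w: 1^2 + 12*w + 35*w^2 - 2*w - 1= 35*w^2 + 10*w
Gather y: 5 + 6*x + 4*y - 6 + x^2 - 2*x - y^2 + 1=x^2 + 4*x - y^2 + 4*y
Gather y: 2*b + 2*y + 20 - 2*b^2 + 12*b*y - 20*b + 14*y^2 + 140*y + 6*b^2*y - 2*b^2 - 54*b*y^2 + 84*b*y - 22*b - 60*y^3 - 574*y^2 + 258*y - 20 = -4*b^2 - 40*b - 60*y^3 + y^2*(-54*b - 560) + y*(6*b^2 + 96*b + 400)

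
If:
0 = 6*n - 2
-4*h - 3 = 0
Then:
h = -3/4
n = 1/3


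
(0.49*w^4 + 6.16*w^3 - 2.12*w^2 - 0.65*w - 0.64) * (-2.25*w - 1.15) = -1.1025*w^5 - 14.4235*w^4 - 2.314*w^3 + 3.9005*w^2 + 2.1875*w + 0.736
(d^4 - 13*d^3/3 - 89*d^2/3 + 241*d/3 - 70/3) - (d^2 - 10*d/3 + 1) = d^4 - 13*d^3/3 - 92*d^2/3 + 251*d/3 - 73/3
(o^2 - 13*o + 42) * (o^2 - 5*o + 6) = o^4 - 18*o^3 + 113*o^2 - 288*o + 252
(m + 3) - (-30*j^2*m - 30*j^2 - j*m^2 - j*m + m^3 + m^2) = 30*j^2*m + 30*j^2 + j*m^2 + j*m - m^3 - m^2 + m + 3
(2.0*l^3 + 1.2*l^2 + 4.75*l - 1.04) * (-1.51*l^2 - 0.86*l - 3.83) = -3.02*l^5 - 3.532*l^4 - 15.8645*l^3 - 7.1106*l^2 - 17.2981*l + 3.9832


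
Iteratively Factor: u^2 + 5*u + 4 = (u + 4)*(u + 1)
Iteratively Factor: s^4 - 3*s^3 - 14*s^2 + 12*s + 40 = (s + 2)*(s^3 - 5*s^2 - 4*s + 20) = (s + 2)^2*(s^2 - 7*s + 10) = (s - 2)*(s + 2)^2*(s - 5)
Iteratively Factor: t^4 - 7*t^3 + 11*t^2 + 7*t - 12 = (t + 1)*(t^3 - 8*t^2 + 19*t - 12) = (t - 4)*(t + 1)*(t^2 - 4*t + 3) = (t - 4)*(t - 3)*(t + 1)*(t - 1)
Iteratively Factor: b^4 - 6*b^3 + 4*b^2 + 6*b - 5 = (b + 1)*(b^3 - 7*b^2 + 11*b - 5) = (b - 5)*(b + 1)*(b^2 - 2*b + 1) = (b - 5)*(b - 1)*(b + 1)*(b - 1)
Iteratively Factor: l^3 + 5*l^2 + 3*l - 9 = (l - 1)*(l^2 + 6*l + 9) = (l - 1)*(l + 3)*(l + 3)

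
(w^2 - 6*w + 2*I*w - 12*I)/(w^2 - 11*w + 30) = (w + 2*I)/(w - 5)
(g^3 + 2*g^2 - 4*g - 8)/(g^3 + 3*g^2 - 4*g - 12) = (g + 2)/(g + 3)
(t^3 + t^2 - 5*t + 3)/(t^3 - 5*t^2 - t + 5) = (t^2 + 2*t - 3)/(t^2 - 4*t - 5)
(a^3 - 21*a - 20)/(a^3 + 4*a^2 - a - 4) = (a - 5)/(a - 1)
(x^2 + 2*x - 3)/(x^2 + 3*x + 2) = (x^2 + 2*x - 3)/(x^2 + 3*x + 2)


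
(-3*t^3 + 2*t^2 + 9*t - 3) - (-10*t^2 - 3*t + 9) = -3*t^3 + 12*t^2 + 12*t - 12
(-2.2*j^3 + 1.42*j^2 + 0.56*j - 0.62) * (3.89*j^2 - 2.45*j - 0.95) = -8.558*j^5 + 10.9138*j^4 + 0.7894*j^3 - 5.1328*j^2 + 0.987*j + 0.589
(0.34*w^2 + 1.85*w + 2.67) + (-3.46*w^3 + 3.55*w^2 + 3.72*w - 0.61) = -3.46*w^3 + 3.89*w^2 + 5.57*w + 2.06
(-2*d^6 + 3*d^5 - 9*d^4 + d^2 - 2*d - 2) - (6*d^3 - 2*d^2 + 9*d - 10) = -2*d^6 + 3*d^5 - 9*d^4 - 6*d^3 + 3*d^2 - 11*d + 8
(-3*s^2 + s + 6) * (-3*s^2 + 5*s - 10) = 9*s^4 - 18*s^3 + 17*s^2 + 20*s - 60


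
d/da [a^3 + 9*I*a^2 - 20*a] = 3*a^2 + 18*I*a - 20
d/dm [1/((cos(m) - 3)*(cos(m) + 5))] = 2*(cos(m) + 1)*sin(m)/((cos(m) - 3)^2*(cos(m) + 5)^2)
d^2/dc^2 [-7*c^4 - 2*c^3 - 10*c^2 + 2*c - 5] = -84*c^2 - 12*c - 20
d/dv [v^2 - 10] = 2*v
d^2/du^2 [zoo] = 0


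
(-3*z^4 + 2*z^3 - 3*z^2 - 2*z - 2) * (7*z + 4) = -21*z^5 + 2*z^4 - 13*z^3 - 26*z^2 - 22*z - 8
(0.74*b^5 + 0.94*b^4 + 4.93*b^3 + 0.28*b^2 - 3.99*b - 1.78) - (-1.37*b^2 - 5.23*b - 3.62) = 0.74*b^5 + 0.94*b^4 + 4.93*b^3 + 1.65*b^2 + 1.24*b + 1.84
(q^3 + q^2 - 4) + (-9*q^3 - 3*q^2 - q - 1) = -8*q^3 - 2*q^2 - q - 5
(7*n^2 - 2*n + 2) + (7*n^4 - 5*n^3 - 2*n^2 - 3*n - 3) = 7*n^4 - 5*n^3 + 5*n^2 - 5*n - 1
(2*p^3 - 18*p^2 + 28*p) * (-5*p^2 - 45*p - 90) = -10*p^5 + 490*p^3 + 360*p^2 - 2520*p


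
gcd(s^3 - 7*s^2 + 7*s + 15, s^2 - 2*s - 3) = s^2 - 2*s - 3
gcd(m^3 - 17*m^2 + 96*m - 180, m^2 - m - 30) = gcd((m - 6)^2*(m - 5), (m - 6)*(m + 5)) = m - 6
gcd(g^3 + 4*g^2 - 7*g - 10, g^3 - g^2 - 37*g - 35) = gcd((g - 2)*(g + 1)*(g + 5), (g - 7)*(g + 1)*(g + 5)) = g^2 + 6*g + 5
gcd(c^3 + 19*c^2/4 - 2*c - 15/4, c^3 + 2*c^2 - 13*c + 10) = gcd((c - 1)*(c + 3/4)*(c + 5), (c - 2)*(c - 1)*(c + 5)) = c^2 + 4*c - 5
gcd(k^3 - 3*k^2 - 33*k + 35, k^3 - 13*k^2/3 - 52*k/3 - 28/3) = k - 7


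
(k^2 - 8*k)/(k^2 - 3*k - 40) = k/(k + 5)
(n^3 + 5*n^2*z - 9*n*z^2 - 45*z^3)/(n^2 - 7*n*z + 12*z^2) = (-n^2 - 8*n*z - 15*z^2)/(-n + 4*z)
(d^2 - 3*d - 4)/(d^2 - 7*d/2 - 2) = 2*(d + 1)/(2*d + 1)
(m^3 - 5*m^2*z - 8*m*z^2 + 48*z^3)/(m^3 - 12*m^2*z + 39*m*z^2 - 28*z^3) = (m^2 - m*z - 12*z^2)/(m^2 - 8*m*z + 7*z^2)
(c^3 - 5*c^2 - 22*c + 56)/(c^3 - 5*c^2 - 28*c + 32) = (c^2 - 9*c + 14)/(c^2 - 9*c + 8)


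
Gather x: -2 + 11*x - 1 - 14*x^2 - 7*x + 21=-14*x^2 + 4*x + 18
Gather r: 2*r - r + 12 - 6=r + 6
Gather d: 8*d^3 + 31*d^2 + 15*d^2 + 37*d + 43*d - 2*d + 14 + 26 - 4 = 8*d^3 + 46*d^2 + 78*d + 36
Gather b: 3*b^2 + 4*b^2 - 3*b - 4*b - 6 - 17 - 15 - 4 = 7*b^2 - 7*b - 42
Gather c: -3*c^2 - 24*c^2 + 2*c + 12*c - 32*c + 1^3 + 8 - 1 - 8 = -27*c^2 - 18*c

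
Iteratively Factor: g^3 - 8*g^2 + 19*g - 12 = (g - 3)*(g^2 - 5*g + 4) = (g - 4)*(g - 3)*(g - 1)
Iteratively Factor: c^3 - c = (c + 1)*(c^2 - c) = (c - 1)*(c + 1)*(c)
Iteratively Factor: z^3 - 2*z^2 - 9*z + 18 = (z - 3)*(z^2 + z - 6) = (z - 3)*(z - 2)*(z + 3)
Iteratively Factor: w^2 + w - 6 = (w - 2)*(w + 3)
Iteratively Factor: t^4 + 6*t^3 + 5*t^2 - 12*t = (t + 4)*(t^3 + 2*t^2 - 3*t) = (t - 1)*(t + 4)*(t^2 + 3*t) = t*(t - 1)*(t + 4)*(t + 3)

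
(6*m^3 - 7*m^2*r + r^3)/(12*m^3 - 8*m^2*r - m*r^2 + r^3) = (-m + r)/(-2*m + r)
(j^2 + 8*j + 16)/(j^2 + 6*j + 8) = (j + 4)/(j + 2)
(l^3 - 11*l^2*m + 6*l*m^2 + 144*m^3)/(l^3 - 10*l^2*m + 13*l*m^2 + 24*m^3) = (l^2 - 3*l*m - 18*m^2)/(l^2 - 2*l*m - 3*m^2)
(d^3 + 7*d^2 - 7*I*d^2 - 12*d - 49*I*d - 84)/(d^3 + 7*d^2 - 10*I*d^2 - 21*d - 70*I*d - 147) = (d - 4*I)/(d - 7*I)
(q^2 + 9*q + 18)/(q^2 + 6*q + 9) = (q + 6)/(q + 3)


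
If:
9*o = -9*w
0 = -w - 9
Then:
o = 9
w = -9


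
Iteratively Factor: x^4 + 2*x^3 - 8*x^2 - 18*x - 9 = (x + 1)*(x^3 + x^2 - 9*x - 9) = (x + 1)^2*(x^2 - 9) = (x - 3)*(x + 1)^2*(x + 3)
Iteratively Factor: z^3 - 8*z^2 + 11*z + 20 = (z - 5)*(z^2 - 3*z - 4) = (z - 5)*(z + 1)*(z - 4)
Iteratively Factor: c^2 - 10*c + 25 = (c - 5)*(c - 5)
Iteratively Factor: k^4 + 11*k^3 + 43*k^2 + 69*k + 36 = (k + 4)*(k^3 + 7*k^2 + 15*k + 9) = (k + 3)*(k + 4)*(k^2 + 4*k + 3) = (k + 1)*(k + 3)*(k + 4)*(k + 3)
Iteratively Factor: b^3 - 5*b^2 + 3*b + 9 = (b - 3)*(b^2 - 2*b - 3) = (b - 3)^2*(b + 1)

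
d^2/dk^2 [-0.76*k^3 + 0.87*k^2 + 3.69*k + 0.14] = 1.74 - 4.56*k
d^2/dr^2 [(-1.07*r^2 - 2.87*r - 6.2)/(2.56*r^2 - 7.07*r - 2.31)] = (7.105427357601e-15*r^4 - 76.349952*r^3 - 281.759232*r^2 + 571.458048*r - 610.816696)/(16.777216*r^6 - 139.001856*r^5 + 338.467584*r^4 - 102.538331*r^3 - 305.414109*r^2 - 113.178681*r - 12.326391)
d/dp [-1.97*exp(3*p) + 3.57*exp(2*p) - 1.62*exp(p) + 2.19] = (-5.91*exp(2*p) + 7.14*exp(p) - 1.62)*exp(p)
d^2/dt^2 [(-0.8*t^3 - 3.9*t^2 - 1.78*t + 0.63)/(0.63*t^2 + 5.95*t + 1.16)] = (7.105427357601e-15*t^4 - 27.6493839999999*t^3 - 14.5285979999999*t^2 + 15.515394*t + 57.761782)/(0.250047*t^6 + 7.084665*t^5 + 68.291937*t^4 + 236.734435*t^3 + 125.743884*t^2 + 24.01896*t + 1.560896)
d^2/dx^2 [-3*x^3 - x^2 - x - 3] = -18*x - 2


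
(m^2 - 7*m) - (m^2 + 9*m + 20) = -16*m - 20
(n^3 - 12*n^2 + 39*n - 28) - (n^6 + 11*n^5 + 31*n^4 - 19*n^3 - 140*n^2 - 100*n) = -n^6 - 11*n^5 - 31*n^4 + 20*n^3 + 128*n^2 + 139*n - 28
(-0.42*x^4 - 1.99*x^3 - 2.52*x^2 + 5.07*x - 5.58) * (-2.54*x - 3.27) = 1.0668*x^5 + 6.428*x^4 + 12.9081*x^3 - 4.6374*x^2 - 2.4057*x + 18.2466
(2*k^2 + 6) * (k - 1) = 2*k^3 - 2*k^2 + 6*k - 6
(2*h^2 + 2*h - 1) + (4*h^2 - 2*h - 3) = 6*h^2 - 4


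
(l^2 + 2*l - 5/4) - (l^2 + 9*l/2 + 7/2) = -5*l/2 - 19/4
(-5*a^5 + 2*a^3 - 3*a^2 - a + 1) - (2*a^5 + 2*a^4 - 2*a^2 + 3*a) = -7*a^5 - 2*a^4 + 2*a^3 - a^2 - 4*a + 1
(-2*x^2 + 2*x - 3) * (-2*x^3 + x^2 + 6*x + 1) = 4*x^5 - 6*x^4 - 4*x^3 + 7*x^2 - 16*x - 3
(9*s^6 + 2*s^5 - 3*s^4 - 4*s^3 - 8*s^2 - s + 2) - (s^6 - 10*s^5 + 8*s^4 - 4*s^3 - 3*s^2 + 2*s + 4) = 8*s^6 + 12*s^5 - 11*s^4 - 5*s^2 - 3*s - 2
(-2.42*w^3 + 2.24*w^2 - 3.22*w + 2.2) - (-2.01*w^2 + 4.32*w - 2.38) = -2.42*w^3 + 4.25*w^2 - 7.54*w + 4.58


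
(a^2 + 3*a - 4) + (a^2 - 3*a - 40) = 2*a^2 - 44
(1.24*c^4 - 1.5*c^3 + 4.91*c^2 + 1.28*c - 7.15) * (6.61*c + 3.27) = 8.1964*c^5 - 5.8602*c^4 + 27.5501*c^3 + 24.5165*c^2 - 43.0759*c - 23.3805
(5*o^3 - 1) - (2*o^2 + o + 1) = 5*o^3 - 2*o^2 - o - 2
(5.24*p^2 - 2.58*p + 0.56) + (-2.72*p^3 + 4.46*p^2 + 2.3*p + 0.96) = -2.72*p^3 + 9.7*p^2 - 0.28*p + 1.52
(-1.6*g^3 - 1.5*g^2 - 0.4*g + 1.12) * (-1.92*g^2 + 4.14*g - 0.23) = 3.072*g^5 - 3.744*g^4 - 5.074*g^3 - 3.4614*g^2 + 4.7288*g - 0.2576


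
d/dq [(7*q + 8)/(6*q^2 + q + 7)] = (42*q^2 + 7*q - (7*q + 8)*(12*q + 1) + 49)/(6*q^2 + q + 7)^2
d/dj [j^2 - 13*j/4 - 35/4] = 2*j - 13/4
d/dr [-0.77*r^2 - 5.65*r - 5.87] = -1.54*r - 5.65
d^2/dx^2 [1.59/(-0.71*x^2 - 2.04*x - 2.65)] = (1.603038*x^2 + 4.605912*x - 1.59*(1.42*x + 2.04)*(2.84*x + 4.08) + 5.98317)/(0.71*x^2 + 2.04*x + 2.65)^3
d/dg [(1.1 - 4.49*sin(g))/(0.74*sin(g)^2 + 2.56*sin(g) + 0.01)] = (3.3226*sin(g)^2 - 1.628*sin(g) - 2.8609)*cos(g)/(0.5476*sin(g)^4 + 3.7888*sin(g)^3 + 6.5684*sin(g)^2 + 0.0512*sin(g) + 0.0001)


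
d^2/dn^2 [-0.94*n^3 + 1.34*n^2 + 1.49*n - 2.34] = 2.68 - 5.64*n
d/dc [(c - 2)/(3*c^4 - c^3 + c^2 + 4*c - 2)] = (3*c^4 - c^3 + c^2 + 4*c - (c - 2)*(12*c^3 - 3*c^2 + 2*c + 4) - 2)/(3*c^4 - c^3 + c^2 + 4*c - 2)^2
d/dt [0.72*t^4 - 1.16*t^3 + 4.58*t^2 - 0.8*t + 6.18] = 2.88*t^3 - 3.48*t^2 + 9.16*t - 0.8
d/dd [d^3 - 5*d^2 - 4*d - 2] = 3*d^2 - 10*d - 4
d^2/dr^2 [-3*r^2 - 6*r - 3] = -6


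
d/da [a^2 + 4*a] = 2*a + 4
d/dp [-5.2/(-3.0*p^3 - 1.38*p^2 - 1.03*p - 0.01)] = (-46.8*p^2 - 14.352*p - 5.356)/(3.0*p^3 + 1.38*p^2 + 1.03*p + 0.01)^2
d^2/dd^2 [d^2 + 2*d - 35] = 2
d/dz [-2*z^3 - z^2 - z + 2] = -6*z^2 - 2*z - 1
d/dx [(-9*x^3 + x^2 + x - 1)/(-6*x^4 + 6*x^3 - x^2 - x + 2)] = (-54*x^6 + 12*x^5 + 21*x^4 - 18*x^3 - 36*x^2 + 2*x + 1)/(36*x^8 - 72*x^7 + 48*x^6 - 35*x^4 + 26*x^3 - 3*x^2 - 4*x + 4)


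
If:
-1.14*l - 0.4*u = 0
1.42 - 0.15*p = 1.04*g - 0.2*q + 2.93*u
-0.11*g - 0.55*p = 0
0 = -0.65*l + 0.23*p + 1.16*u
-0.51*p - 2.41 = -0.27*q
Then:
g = 2.71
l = -0.03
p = -0.54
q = 7.90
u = 0.09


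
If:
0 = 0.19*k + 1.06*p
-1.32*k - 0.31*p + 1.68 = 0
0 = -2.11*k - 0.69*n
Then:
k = 1.33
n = -4.06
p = -0.24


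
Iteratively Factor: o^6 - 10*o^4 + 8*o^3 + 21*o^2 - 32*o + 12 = (o - 1)*(o^5 + o^4 - 9*o^3 - o^2 + 20*o - 12) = (o - 1)*(o + 2)*(o^4 - o^3 - 7*o^2 + 13*o - 6) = (o - 1)^2*(o + 2)*(o^3 - 7*o + 6) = (o - 1)^3*(o + 2)*(o^2 + o - 6) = (o - 1)^3*(o + 2)*(o + 3)*(o - 2)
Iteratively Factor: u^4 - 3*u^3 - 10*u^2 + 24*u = (u - 2)*(u^3 - u^2 - 12*u) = u*(u - 2)*(u^2 - u - 12) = u*(u - 4)*(u - 2)*(u + 3)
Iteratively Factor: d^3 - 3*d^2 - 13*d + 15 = (d + 3)*(d^2 - 6*d + 5) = (d - 1)*(d + 3)*(d - 5)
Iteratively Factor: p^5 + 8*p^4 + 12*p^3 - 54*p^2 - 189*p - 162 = (p + 3)*(p^4 + 5*p^3 - 3*p^2 - 45*p - 54) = (p + 2)*(p + 3)*(p^3 + 3*p^2 - 9*p - 27) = (p + 2)*(p + 3)^2*(p^2 - 9) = (p - 3)*(p + 2)*(p + 3)^2*(p + 3)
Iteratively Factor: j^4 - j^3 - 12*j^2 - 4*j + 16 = (j + 2)*(j^3 - 3*j^2 - 6*j + 8) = (j - 1)*(j + 2)*(j^2 - 2*j - 8) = (j - 4)*(j - 1)*(j + 2)*(j + 2)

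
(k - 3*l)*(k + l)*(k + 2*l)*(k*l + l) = k^4*l + k^3*l - 7*k^2*l^3 - 6*k*l^4 - 7*k*l^3 - 6*l^4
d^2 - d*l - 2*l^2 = (d - 2*l)*(d + l)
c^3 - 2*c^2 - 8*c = c*(c - 4)*(c + 2)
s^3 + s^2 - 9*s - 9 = (s - 3)*(s + 1)*(s + 3)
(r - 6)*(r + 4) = r^2 - 2*r - 24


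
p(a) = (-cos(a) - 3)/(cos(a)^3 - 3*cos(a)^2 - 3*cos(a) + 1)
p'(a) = (-cos(a) - 3)*(3*sin(a)*cos(a)^2 - 6*sin(a)*cos(a) - 3*sin(a))/(cos(a)^3 - 3*cos(a)^2 - 3*cos(a) + 1)^2 + sin(a)/(cos(a)^3 - 3*cos(a)^2 - 3*cos(a) + 1)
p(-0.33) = 1.07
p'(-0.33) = -0.48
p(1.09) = 3.72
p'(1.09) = 17.26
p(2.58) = -2.75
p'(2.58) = -7.22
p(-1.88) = -1.68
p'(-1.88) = -1.48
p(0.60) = 1.29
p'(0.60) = 1.27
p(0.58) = 1.27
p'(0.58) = 1.18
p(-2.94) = -16.97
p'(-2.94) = 162.65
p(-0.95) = 2.29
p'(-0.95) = -6.01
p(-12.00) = 1.25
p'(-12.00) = 1.12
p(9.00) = -4.29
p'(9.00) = -17.18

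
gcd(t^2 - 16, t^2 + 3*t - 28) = t - 4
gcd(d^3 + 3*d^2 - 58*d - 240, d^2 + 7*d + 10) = d + 5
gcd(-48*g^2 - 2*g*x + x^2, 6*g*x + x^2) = 6*g + x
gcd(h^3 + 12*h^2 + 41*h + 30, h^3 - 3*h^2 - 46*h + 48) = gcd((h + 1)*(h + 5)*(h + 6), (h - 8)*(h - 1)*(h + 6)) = h + 6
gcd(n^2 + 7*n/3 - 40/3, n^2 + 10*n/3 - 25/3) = n + 5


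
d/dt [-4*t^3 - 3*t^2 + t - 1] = -12*t^2 - 6*t + 1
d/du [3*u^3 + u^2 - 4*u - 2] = 9*u^2 + 2*u - 4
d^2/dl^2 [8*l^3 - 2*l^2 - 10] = 48*l - 4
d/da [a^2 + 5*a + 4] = 2*a + 5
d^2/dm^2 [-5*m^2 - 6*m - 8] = -10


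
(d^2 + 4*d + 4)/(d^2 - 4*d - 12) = (d + 2)/(d - 6)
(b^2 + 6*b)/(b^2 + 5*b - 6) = b/(b - 1)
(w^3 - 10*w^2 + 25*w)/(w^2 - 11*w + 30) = w*(w - 5)/(w - 6)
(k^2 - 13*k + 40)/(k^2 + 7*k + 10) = (k^2 - 13*k + 40)/(k^2 + 7*k + 10)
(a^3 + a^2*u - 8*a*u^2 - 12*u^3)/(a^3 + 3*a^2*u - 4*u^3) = (-a + 3*u)/(-a + u)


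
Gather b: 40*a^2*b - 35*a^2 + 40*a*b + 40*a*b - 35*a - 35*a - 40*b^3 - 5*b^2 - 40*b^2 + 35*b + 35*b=-35*a^2 - 70*a - 40*b^3 - 45*b^2 + b*(40*a^2 + 80*a + 70)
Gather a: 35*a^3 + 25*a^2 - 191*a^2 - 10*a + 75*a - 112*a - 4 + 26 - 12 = 35*a^3 - 166*a^2 - 47*a + 10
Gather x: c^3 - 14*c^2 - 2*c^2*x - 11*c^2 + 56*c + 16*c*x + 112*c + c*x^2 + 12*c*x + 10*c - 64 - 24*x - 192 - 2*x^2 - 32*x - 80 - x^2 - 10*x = c^3 - 25*c^2 + 178*c + x^2*(c - 3) + x*(-2*c^2 + 28*c - 66) - 336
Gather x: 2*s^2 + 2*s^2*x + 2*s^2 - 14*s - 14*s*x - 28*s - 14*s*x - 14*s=4*s^2 - 56*s + x*(2*s^2 - 28*s)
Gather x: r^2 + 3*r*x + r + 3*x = r^2 + r + x*(3*r + 3)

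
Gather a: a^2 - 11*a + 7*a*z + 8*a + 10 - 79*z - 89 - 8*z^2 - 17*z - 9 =a^2 + a*(7*z - 3) - 8*z^2 - 96*z - 88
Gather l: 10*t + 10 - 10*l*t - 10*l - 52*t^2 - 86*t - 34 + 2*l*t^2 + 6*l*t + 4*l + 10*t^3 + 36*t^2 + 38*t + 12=l*(2*t^2 - 4*t - 6) + 10*t^3 - 16*t^2 - 38*t - 12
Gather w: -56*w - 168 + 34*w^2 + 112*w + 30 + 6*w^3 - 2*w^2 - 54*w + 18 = 6*w^3 + 32*w^2 + 2*w - 120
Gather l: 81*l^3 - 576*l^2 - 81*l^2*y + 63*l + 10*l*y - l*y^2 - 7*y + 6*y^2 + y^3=81*l^3 + l^2*(-81*y - 576) + l*(-y^2 + 10*y + 63) + y^3 + 6*y^2 - 7*y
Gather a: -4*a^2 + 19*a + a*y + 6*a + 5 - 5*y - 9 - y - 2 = -4*a^2 + a*(y + 25) - 6*y - 6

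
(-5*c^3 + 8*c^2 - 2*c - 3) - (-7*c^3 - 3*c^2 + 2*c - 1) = 2*c^3 + 11*c^2 - 4*c - 2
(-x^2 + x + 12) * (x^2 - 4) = -x^4 + x^3 + 16*x^2 - 4*x - 48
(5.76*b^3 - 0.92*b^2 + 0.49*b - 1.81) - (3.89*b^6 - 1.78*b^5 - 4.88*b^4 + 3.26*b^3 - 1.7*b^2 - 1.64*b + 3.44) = -3.89*b^6 + 1.78*b^5 + 4.88*b^4 + 2.5*b^3 + 0.78*b^2 + 2.13*b - 5.25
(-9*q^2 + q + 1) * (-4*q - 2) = 36*q^3 + 14*q^2 - 6*q - 2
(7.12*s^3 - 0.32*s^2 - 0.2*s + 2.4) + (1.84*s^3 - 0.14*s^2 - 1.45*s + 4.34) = 8.96*s^3 - 0.46*s^2 - 1.65*s + 6.74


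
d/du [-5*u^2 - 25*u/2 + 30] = -10*u - 25/2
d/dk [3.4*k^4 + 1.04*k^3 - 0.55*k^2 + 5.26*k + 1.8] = 13.6*k^3 + 3.12*k^2 - 1.1*k + 5.26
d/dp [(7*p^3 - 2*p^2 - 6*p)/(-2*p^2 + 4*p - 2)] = (-7*p^3 + 21*p^2 - 10*p - 6)/(2*(p^3 - 3*p^2 + 3*p - 1))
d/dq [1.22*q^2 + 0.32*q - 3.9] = 2.44*q + 0.32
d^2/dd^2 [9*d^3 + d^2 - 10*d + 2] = 54*d + 2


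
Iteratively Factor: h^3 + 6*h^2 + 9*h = (h + 3)*(h^2 + 3*h) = h*(h + 3)*(h + 3)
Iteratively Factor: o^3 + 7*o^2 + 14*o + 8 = (o + 2)*(o^2 + 5*o + 4) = (o + 2)*(o + 4)*(o + 1)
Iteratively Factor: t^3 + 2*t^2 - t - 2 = (t - 1)*(t^2 + 3*t + 2) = (t - 1)*(t + 2)*(t + 1)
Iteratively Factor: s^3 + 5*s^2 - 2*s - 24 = (s + 4)*(s^2 + s - 6) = (s - 2)*(s + 4)*(s + 3)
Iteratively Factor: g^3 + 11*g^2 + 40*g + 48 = (g + 4)*(g^2 + 7*g + 12) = (g + 3)*(g + 4)*(g + 4)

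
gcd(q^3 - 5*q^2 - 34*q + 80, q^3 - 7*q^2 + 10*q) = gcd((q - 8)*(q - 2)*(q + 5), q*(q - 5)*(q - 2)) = q - 2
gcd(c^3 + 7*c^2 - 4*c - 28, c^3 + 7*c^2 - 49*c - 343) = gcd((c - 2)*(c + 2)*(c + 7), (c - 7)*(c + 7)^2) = c + 7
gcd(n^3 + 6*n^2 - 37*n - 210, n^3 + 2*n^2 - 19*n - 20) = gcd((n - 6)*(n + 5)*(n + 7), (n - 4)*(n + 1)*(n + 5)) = n + 5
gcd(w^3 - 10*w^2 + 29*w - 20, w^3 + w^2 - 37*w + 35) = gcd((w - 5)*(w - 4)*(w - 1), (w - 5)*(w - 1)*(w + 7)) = w^2 - 6*w + 5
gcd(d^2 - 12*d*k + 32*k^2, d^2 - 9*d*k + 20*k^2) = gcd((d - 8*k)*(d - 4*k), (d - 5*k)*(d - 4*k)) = d - 4*k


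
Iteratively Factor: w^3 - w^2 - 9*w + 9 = (w - 1)*(w^2 - 9) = (w - 1)*(w + 3)*(w - 3)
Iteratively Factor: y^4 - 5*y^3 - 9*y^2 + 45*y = (y - 5)*(y^3 - 9*y) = y*(y - 5)*(y^2 - 9) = y*(y - 5)*(y - 3)*(y + 3)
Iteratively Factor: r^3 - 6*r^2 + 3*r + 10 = (r - 5)*(r^2 - r - 2) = (r - 5)*(r + 1)*(r - 2)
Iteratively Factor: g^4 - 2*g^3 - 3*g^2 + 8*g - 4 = (g - 2)*(g^3 - 3*g + 2) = (g - 2)*(g - 1)*(g^2 + g - 2) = (g - 2)*(g - 1)^2*(g + 2)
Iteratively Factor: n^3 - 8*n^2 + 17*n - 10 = (n - 1)*(n^2 - 7*n + 10) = (n - 5)*(n - 1)*(n - 2)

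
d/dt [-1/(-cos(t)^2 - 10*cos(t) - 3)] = 2*(cos(t) + 5)*sin(t)/(cos(t)^2 + 10*cos(t) + 3)^2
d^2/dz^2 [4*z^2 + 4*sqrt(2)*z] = 8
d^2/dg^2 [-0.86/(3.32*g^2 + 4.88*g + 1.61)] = (18.958528*g^2 + 27.866752*g - 0.86*(6.64*g + 4.88)*(13.28*g + 9.76) + 9.193744)/(3.32*g^2 + 4.88*g + 1.61)^3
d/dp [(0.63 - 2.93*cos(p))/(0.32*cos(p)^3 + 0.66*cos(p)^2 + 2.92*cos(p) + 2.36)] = (-1.8752*cos(p)^3 - 1.329*cos(p)^2 + 0.8316*cos(p) + 8.7544)*sin(p)/(0.1024*cos(p)^6 + 0.4224*cos(p)^5 + 2.3044*cos(p)^4 + 5.3648*cos(p)^3 + 11.6416*cos(p)^2 + 13.7824*cos(p) + 5.5696)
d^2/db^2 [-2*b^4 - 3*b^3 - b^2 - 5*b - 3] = -24*b^2 - 18*b - 2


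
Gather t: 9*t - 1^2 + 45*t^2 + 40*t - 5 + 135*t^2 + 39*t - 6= 180*t^2 + 88*t - 12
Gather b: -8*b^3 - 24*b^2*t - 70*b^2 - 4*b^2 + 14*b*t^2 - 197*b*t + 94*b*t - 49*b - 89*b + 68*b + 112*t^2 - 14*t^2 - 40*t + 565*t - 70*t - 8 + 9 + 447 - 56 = -8*b^3 + b^2*(-24*t - 74) + b*(14*t^2 - 103*t - 70) + 98*t^2 + 455*t + 392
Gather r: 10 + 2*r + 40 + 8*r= 10*r + 50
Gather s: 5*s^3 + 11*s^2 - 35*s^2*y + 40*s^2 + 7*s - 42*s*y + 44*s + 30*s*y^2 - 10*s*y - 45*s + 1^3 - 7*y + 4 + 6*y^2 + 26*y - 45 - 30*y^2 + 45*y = 5*s^3 + s^2*(51 - 35*y) + s*(30*y^2 - 52*y + 6) - 24*y^2 + 64*y - 40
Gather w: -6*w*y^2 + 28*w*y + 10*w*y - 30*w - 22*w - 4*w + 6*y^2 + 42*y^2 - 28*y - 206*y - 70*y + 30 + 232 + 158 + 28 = w*(-6*y^2 + 38*y - 56) + 48*y^2 - 304*y + 448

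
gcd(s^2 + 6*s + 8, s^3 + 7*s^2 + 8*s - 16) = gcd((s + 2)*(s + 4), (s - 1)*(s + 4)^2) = s + 4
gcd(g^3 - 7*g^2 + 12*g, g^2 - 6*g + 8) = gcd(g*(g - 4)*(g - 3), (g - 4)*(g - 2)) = g - 4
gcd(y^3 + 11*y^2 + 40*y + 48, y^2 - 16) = y + 4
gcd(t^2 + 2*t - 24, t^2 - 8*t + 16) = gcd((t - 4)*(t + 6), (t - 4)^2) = t - 4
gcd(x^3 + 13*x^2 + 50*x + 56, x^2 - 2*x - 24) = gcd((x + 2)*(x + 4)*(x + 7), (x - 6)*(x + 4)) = x + 4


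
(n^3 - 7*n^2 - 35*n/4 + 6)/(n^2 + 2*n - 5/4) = (2*n^2 - 13*n - 24)/(2*n + 5)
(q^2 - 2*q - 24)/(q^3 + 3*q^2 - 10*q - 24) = (q - 6)/(q^2 - q - 6)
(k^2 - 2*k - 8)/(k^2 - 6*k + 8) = (k + 2)/(k - 2)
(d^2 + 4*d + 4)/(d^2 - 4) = (d + 2)/(d - 2)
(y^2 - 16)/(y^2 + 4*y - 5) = (y^2 - 16)/(y^2 + 4*y - 5)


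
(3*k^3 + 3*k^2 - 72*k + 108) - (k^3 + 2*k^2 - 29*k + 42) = 2*k^3 + k^2 - 43*k + 66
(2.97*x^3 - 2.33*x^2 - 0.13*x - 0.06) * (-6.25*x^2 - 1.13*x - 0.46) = -18.5625*x^5 + 11.2064*x^4 + 2.0792*x^3 + 1.5937*x^2 + 0.1276*x + 0.0276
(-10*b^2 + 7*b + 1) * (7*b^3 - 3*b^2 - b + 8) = -70*b^5 + 79*b^4 - 4*b^3 - 90*b^2 + 55*b + 8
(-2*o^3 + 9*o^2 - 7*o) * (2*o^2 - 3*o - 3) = -4*o^5 + 24*o^4 - 35*o^3 - 6*o^2 + 21*o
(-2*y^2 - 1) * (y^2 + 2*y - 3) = -2*y^4 - 4*y^3 + 5*y^2 - 2*y + 3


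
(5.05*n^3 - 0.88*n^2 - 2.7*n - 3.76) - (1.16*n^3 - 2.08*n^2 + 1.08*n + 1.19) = 3.89*n^3 + 1.2*n^2 - 3.78*n - 4.95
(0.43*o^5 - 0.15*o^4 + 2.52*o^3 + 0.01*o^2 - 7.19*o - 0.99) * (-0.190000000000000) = -0.0817*o^5 + 0.0285*o^4 - 0.4788*o^3 - 0.0019*o^2 + 1.3661*o + 0.1881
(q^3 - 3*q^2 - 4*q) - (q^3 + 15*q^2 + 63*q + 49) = -18*q^2 - 67*q - 49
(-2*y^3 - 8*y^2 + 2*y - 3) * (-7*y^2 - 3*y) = 14*y^5 + 62*y^4 + 10*y^3 + 15*y^2 + 9*y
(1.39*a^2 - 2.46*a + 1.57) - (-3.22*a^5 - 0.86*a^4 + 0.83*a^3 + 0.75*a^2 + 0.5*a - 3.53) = 3.22*a^5 + 0.86*a^4 - 0.83*a^3 + 0.64*a^2 - 2.96*a + 5.1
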